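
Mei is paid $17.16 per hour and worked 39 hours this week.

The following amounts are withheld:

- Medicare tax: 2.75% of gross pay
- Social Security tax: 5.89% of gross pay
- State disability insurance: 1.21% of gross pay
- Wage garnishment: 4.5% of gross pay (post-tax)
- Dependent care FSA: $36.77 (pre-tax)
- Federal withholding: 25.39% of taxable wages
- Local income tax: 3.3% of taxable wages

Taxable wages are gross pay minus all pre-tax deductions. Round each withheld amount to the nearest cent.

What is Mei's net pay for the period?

Gross pay: 39 × $17.16 = $669.24
Dependent care FSA: $36.77
Taxable wages = $669.24 − $36.77 = $632.47
Federal withholding: $632.47 × 0.2539 = $160.58
Local income tax: $632.47 × 0.033 = $20.87
State disability insurance: $669.24 × 0.0121 = $8.10
Medicare tax: $669.24 × 0.0275 = $18.40
Social Security tax: $669.24 × 0.0589 = $39.42
Wage garnishment: $669.24 × 0.045 = $30.12
Total deductions = $36.77 + $160.58 + $20.87 + $8.10 + $18.40 + $39.42 + $30.12 = $314.26
Net pay = $669.24 − $314.26 = $354.98

$354.98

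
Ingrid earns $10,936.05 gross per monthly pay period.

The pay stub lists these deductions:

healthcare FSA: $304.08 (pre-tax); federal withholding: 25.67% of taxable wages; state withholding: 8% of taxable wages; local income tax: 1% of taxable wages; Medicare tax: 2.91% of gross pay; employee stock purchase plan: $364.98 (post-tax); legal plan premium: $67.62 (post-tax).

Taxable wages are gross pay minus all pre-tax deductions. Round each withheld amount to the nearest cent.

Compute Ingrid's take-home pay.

$6,195.02

Healthcare FSA: $304.08
Taxable wages = $10,936.05 − $304.08 = $10,631.97
State withholding: $10,631.97 × 0.08 = $850.56
Local income tax: $10,631.97 × 0.01 = $106.32
Federal withholding: $10,631.97 × 0.2567 = $2,729.23
Medicare tax: $10,936.05 × 0.0291 = $318.24
Employee stock purchase plan: $364.98
Legal plan premium: $67.62
Total deductions = $304.08 + $850.56 + $106.32 + $2,729.23 + $318.24 + $364.98 + $67.62 = $4,741.03
Net pay = $10,936.05 − $4,741.03 = $6,195.02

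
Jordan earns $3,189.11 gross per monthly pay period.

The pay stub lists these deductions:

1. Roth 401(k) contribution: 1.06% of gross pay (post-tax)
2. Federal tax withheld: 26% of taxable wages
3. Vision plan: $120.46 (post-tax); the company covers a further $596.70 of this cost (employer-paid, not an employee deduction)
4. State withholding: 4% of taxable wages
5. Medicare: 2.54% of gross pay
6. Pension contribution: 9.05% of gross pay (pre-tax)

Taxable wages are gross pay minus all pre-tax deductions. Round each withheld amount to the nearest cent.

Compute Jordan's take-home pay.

$1,795.09

Pension contribution: $3,189.11 × 0.0905 = $288.61
Taxable wages = $3,189.11 − $288.61 = $2,900.50
State withholding: $2,900.50 × 0.04 = $116.02
Federal tax withheld: $2,900.50 × 0.26 = $754.13
Medicare: $3,189.11 × 0.0254 = $81.00
Roth 401(k) contribution: $3,189.11 × 0.0106 = $33.80
Vision plan: $120.46
(Employer's $596.70 toward vision plan is not withheld from the employee.)
Total deductions = $288.61 + $116.02 + $754.13 + $81.00 + $33.80 + $120.46 = $1,394.02
Net pay = $3,189.11 − $1,394.02 = $1,795.09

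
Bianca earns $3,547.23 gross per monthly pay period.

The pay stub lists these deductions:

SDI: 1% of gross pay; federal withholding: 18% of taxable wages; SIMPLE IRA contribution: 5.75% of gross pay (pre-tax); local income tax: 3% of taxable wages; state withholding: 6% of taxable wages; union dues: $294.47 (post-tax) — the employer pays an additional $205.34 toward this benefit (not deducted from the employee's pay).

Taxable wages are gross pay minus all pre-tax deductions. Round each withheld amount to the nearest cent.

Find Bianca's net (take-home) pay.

$2,110.63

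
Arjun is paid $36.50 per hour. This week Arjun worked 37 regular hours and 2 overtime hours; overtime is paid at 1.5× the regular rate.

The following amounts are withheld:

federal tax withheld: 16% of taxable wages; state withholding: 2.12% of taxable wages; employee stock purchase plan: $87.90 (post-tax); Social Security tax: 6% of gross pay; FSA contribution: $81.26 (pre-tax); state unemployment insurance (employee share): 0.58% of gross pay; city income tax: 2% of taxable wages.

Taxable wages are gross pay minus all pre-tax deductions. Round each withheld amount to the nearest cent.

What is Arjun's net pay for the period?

Regular pay: 37 × $36.50 = $1350.50
Overtime pay: 2 × $36.50 × 1.5 = $109.50
Gross pay = $1350.50 + $109.50 = $1460.00
FSA contribution: $81.26
Taxable wages = $1460.00 − $81.26 = $1378.74
City income tax: $1378.74 × 0.02 = $27.57
Federal tax withheld: $1378.74 × 0.16 = $220.60
State withholding: $1378.74 × 0.0212 = $29.23
State unemployment insurance (employee share): $1460.00 × 0.0058 = $8.47
Social Security tax: $1460.00 × 0.06 = $87.60
Employee stock purchase plan: $87.90
Total deductions = $81.26 + $27.57 + $220.60 + $29.23 + $8.47 + $87.60 + $87.90 = $542.63
Net pay = $1460.00 − $542.63 = $917.37

$917.37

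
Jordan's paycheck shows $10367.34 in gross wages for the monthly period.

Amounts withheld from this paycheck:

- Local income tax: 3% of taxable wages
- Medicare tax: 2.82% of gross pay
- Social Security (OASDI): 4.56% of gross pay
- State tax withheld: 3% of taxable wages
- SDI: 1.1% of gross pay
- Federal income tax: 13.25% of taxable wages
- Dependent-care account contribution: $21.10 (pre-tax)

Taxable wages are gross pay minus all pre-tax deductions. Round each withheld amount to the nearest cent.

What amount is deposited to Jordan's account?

$7475.43

Dependent-care account contribution: $21.10
Taxable wages = $10367.34 − $21.10 = $10346.24
State tax withheld: $10346.24 × 0.03 = $310.39
Local income tax: $10346.24 × 0.03 = $310.39
Federal income tax: $10346.24 × 0.1325 = $1370.88
SDI: $10367.34 × 0.011 = $114.04
Social Security (OASDI): $10367.34 × 0.0456 = $472.75
Medicare tax: $10367.34 × 0.0282 = $292.36
Total deductions = $21.10 + $310.39 + $310.39 + $1370.88 + $114.04 + $472.75 + $292.36 = $2891.91
Net pay = $10367.34 − $2891.91 = $7475.43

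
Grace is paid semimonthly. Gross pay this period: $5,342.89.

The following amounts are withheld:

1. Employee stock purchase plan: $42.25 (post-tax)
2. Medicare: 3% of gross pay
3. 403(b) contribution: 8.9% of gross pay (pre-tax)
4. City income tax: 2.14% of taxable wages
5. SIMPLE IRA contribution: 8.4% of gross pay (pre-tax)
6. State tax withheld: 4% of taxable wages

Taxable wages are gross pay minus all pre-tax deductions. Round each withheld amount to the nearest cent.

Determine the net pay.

403(b) contribution: $5,342.89 × 0.089 = $475.52
SIMPLE IRA contribution: $5,342.89 × 0.084 = $448.80
Pre-tax total = $475.52 + $448.80 = $924.32
Taxable wages = $5,342.89 − $924.32 = $4,418.57
State tax withheld: $4,418.57 × 0.04 = $176.74
City income tax: $4,418.57 × 0.0214 = $94.56
Medicare: $5,342.89 × 0.03 = $160.29
Employee stock purchase plan: $42.25
Total deductions = $475.52 + $448.80 + $176.74 + $94.56 + $160.29 + $42.25 = $1,398.16
Net pay = $5,342.89 − $1,398.16 = $3,944.73

$3,944.73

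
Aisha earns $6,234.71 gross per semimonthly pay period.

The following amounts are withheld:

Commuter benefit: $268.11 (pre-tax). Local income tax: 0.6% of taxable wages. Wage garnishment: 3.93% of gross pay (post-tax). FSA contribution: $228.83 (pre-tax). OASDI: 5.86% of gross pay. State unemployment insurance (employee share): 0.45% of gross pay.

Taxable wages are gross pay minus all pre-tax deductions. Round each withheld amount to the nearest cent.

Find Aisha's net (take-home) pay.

$5,064.91

Commuter benefit: $268.11
FSA contribution: $228.83
Pre-tax total = $268.11 + $228.83 = $496.94
Taxable wages = $6,234.71 − $496.94 = $5,737.77
Local income tax: $5,737.77 × 0.006 = $34.43
State unemployment insurance (employee share): $6,234.71 × 0.0045 = $28.06
OASDI: $6,234.71 × 0.0586 = $365.35
Wage garnishment: $6,234.71 × 0.0393 = $245.02
Total deductions = $268.11 + $228.83 + $34.43 + $28.06 + $365.35 + $245.02 = $1,169.80
Net pay = $6,234.71 − $1,169.80 = $5,064.91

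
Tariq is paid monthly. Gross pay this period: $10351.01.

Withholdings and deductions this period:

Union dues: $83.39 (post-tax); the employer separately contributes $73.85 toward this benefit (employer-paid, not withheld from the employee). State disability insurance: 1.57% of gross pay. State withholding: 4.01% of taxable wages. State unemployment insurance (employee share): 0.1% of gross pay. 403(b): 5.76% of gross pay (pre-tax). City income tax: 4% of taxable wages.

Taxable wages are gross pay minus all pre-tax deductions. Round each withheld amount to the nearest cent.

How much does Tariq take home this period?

$8717.18

403(b): $10351.01 × 0.0576 = $596.22
Taxable wages = $10351.01 − $596.22 = $9754.79
City income tax: $9754.79 × 0.04 = $390.19
State withholding: $9754.79 × 0.0401 = $391.17
State disability insurance: $10351.01 × 0.0157 = $162.51
State unemployment insurance (employee share): $10351.01 × 0.001 = $10.35
Union dues: $83.39
(Employer's $73.85 toward union dues is not withheld from the employee.)
Total deductions = $596.22 + $390.19 + $391.17 + $162.51 + $10.35 + $83.39 = $1633.83
Net pay = $10351.01 − $1633.83 = $8717.18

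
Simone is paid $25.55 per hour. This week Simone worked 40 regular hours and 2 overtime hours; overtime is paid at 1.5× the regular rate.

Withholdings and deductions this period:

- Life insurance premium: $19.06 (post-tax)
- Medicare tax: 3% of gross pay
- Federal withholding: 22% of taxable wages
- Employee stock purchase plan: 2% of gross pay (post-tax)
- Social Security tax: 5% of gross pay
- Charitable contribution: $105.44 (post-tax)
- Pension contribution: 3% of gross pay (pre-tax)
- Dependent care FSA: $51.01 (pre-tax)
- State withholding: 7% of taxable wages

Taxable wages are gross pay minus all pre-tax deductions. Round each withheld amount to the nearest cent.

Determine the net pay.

Regular pay: 40 × $25.55 = $1022.00
Overtime pay: 2 × $25.55 × 1.5 = $76.65
Gross pay = $1022.00 + $76.65 = $1098.65
Pension contribution: $1098.65 × 0.03 = $32.96
Dependent care FSA: $51.01
Pre-tax total = $32.96 + $51.01 = $83.97
Taxable wages = $1098.65 − $83.97 = $1014.68
State withholding: $1014.68 × 0.07 = $71.03
Federal withholding: $1014.68 × 0.22 = $223.23
Medicare tax: $1098.65 × 0.03 = $32.96
Social Security tax: $1098.65 × 0.05 = $54.93
Charitable contribution: $105.44
Employee stock purchase plan: $1098.65 × 0.02 = $21.97
Life insurance premium: $19.06
Total deductions = $32.96 + $51.01 + $71.03 + $223.23 + $32.96 + $54.93 + $105.44 + $21.97 + $19.06 = $612.59
Net pay = $1098.65 − $612.59 = $486.06

$486.06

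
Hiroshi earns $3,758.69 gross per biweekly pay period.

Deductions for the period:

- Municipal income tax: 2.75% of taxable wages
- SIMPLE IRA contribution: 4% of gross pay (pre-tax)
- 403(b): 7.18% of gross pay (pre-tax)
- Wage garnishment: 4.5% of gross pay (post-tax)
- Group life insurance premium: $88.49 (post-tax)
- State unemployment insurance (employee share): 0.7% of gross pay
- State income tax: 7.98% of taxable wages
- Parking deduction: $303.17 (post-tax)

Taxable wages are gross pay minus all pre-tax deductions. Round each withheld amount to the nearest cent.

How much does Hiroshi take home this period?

$2,393.14

403(b): $3,758.69 × 0.0718 = $269.87
SIMPLE IRA contribution: $3,758.69 × 0.04 = $150.35
Pre-tax total = $269.87 + $150.35 = $420.22
Taxable wages = $3,758.69 − $420.22 = $3,338.47
State income tax: $3,338.47 × 0.0798 = $266.41
Municipal income tax: $3,338.47 × 0.0275 = $91.81
State unemployment insurance (employee share): $3,758.69 × 0.007 = $26.31
Parking deduction: $303.17
Wage garnishment: $3,758.69 × 0.045 = $169.14
Group life insurance premium: $88.49
Total deductions = $269.87 + $150.35 + $266.41 + $91.81 + $26.31 + $303.17 + $169.14 + $88.49 = $1,365.55
Net pay = $3,758.69 − $1,365.55 = $2,393.14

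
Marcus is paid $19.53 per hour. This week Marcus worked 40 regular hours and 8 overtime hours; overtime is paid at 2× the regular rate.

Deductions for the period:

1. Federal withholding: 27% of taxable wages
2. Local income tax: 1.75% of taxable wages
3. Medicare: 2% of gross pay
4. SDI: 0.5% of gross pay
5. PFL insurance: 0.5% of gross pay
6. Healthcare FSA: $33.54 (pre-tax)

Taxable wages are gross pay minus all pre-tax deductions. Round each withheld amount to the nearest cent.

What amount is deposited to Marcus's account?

Regular pay: 40 × $19.53 = $781.20
Overtime pay: 8 × $19.53 × 2 = $312.48
Gross pay = $781.20 + $312.48 = $1,093.68
Healthcare FSA: $33.54
Taxable wages = $1,093.68 − $33.54 = $1,060.14
Federal withholding: $1,060.14 × 0.27 = $286.24
Local income tax: $1,060.14 × 0.0175 = $18.55
Medicare: $1,093.68 × 0.02 = $21.87
SDI: $1,093.68 × 0.005 = $5.47
PFL insurance: $1,093.68 × 0.005 = $5.47
Total deductions = $33.54 + $286.24 + $18.55 + $21.87 + $5.47 + $5.47 = $371.14
Net pay = $1,093.68 − $371.14 = $722.54

$722.54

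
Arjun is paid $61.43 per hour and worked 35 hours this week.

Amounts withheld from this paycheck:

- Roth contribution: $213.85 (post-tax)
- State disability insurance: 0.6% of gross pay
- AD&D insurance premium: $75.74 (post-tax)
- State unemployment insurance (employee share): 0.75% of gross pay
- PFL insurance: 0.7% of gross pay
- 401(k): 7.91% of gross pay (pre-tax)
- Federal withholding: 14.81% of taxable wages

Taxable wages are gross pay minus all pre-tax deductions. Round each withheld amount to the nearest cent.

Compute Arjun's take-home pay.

$1,353.07

Gross pay: 35 × $61.43 = $2,150.05
401(k): $2,150.05 × 0.0791 = $170.07
Taxable wages = $2,150.05 − $170.07 = $1,979.98
Federal withholding: $1,979.98 × 0.1481 = $293.24
State unemployment insurance (employee share): $2,150.05 × 0.0075 = $16.13
State disability insurance: $2,150.05 × 0.006 = $12.90
PFL insurance: $2,150.05 × 0.007 = $15.05
AD&D insurance premium: $75.74
Roth contribution: $213.85
Total deductions = $170.07 + $293.24 + $16.13 + $12.90 + $15.05 + $75.74 + $213.85 = $796.98
Net pay = $2,150.05 − $796.98 = $1,353.07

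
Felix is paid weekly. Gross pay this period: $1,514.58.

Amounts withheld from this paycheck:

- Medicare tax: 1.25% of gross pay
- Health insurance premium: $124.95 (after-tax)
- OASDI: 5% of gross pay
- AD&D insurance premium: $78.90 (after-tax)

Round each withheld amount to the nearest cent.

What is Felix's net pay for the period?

OASDI: $1,514.58 × 0.05 = $75.73
Medicare tax: $1,514.58 × 0.0125 = $18.93
Health insurance premium: $124.95
AD&D insurance premium: $78.90
Total deductions = $75.73 + $18.93 + $124.95 + $78.90 = $298.51
Net pay = $1,514.58 − $298.51 = $1,216.07

$1,216.07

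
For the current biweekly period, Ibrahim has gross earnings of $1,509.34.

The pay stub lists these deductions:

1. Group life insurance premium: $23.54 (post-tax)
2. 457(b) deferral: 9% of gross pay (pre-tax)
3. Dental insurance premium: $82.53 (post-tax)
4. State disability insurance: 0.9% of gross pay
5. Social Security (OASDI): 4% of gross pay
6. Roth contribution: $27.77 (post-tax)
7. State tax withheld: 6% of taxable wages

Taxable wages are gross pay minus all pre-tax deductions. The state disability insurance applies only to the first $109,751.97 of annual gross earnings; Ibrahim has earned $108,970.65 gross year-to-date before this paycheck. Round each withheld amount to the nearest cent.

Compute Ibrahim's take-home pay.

$1,089.85

457(b) deferral: $1,509.34 × 0.09 = $135.84
Taxable wages = $1,509.34 − $135.84 = $1,373.50
State tax withheld: $1,373.50 × 0.06 = $82.41
State disability insurance: only $109,751.97 − $108,970.65 = $781.32 of this check is subject → $781.32 × 0.009 = $7.03
Social Security (OASDI): $1,509.34 × 0.04 = $60.37
Dental insurance premium: $82.53
Roth contribution: $27.77
Group life insurance premium: $23.54
Total deductions = $135.84 + $82.41 + $7.03 + $60.37 + $82.53 + $27.77 + $23.54 = $419.49
Net pay = $1,509.34 − $419.49 = $1,089.85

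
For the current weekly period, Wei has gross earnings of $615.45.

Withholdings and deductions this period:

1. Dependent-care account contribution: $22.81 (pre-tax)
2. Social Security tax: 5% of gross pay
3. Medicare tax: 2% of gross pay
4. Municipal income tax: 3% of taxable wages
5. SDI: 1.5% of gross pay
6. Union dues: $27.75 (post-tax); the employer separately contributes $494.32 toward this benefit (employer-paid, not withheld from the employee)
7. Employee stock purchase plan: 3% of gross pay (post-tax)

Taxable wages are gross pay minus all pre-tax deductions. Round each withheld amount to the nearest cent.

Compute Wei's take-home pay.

$476.34

Dependent-care account contribution: $22.81
Taxable wages = $615.45 − $22.81 = $592.64
Municipal income tax: $592.64 × 0.03 = $17.78
SDI: $615.45 × 0.015 = $9.23
Social Security tax: $615.45 × 0.05 = $30.77
Medicare tax: $615.45 × 0.02 = $12.31
Union dues: $27.75
Employee stock purchase plan: $615.45 × 0.03 = $18.46
(Employer's $494.32 toward union dues is not withheld from the employee.)
Total deductions = $22.81 + $17.78 + $9.23 + $30.77 + $12.31 + $27.75 + $18.46 = $139.11
Net pay = $615.45 − $139.11 = $476.34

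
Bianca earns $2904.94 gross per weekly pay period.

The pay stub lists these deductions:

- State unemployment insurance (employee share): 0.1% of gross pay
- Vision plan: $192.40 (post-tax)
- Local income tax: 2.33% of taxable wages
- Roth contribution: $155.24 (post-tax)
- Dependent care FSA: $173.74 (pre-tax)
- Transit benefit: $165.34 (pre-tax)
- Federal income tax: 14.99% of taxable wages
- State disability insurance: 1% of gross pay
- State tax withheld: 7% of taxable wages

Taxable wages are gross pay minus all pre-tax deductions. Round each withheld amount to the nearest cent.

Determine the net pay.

$1562.26

Dependent care FSA: $173.74
Transit benefit: $165.34
Pre-tax total = $173.74 + $165.34 = $339.08
Taxable wages = $2904.94 − $339.08 = $2565.86
State tax withheld: $2565.86 × 0.07 = $179.61
Federal income tax: $2565.86 × 0.1499 = $384.62
Local income tax: $2565.86 × 0.0233 = $59.78
State disability insurance: $2904.94 × 0.01 = $29.05
State unemployment insurance (employee share): $2904.94 × 0.001 = $2.90
Roth contribution: $155.24
Vision plan: $192.40
Total deductions = $173.74 + $165.34 + $179.61 + $384.62 + $59.78 + $29.05 + $2.90 + $155.24 + $192.40 = $1342.68
Net pay = $2904.94 − $1342.68 = $1562.26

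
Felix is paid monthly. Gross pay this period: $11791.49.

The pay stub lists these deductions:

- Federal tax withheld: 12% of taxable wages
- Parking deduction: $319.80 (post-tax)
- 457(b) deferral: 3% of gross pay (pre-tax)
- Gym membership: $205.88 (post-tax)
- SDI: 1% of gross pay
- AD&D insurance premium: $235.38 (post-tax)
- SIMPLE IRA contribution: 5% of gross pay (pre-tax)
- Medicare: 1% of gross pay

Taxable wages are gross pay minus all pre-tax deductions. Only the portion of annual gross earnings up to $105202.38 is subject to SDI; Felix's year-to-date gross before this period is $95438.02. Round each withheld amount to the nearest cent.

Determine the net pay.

457(b) deferral: $11791.49 × 0.03 = $353.74
SIMPLE IRA contribution: $11791.49 × 0.05 = $589.57
Pre-tax total = $353.74 + $589.57 = $943.31
Taxable wages = $11791.49 − $943.31 = $10848.18
Federal tax withheld: $10848.18 × 0.12 = $1301.78
Medicare: $11791.49 × 0.01 = $117.91
SDI: only $105202.38 − $95438.02 = $9764.36 of this check is subject → $9764.36 × 0.01 = $97.64
Gym membership: $205.88
Parking deduction: $319.80
AD&D insurance premium: $235.38
Total deductions = $353.74 + $589.57 + $1301.78 + $117.91 + $97.64 + $205.88 + $319.80 + $235.38 = $3221.70
Net pay = $11791.49 − $3221.70 = $8569.79

$8569.79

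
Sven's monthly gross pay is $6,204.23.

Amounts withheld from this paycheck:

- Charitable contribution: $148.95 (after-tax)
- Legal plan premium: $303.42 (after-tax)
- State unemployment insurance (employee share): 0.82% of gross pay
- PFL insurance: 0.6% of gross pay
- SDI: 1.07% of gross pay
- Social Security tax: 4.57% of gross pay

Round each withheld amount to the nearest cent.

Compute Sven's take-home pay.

$5,313.84

SDI: $6,204.23 × 0.0107 = $66.39
Social Security tax: $6,204.23 × 0.0457 = $283.53
State unemployment insurance (employee share): $6,204.23 × 0.0082 = $50.87
PFL insurance: $6,204.23 × 0.006 = $37.23
Charitable contribution: $148.95
Legal plan premium: $303.42
Total deductions = $66.39 + $283.53 + $50.87 + $37.23 + $148.95 + $303.42 = $890.39
Net pay = $6,204.23 − $890.39 = $5,313.84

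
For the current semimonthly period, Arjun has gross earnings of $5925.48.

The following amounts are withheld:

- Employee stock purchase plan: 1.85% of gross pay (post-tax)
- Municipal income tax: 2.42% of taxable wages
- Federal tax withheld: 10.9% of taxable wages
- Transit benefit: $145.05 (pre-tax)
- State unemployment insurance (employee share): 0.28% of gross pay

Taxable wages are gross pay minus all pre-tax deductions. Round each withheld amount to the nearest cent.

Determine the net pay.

Transit benefit: $145.05
Taxable wages = $5925.48 − $145.05 = $5780.43
Municipal income tax: $5780.43 × 0.0242 = $139.89
Federal tax withheld: $5780.43 × 0.109 = $630.07
State unemployment insurance (employee share): $5925.48 × 0.0028 = $16.59
Employee stock purchase plan: $5925.48 × 0.0185 = $109.62
Total deductions = $145.05 + $139.89 + $630.07 + $16.59 + $109.62 = $1041.22
Net pay = $5925.48 − $1041.22 = $4884.26

$4884.26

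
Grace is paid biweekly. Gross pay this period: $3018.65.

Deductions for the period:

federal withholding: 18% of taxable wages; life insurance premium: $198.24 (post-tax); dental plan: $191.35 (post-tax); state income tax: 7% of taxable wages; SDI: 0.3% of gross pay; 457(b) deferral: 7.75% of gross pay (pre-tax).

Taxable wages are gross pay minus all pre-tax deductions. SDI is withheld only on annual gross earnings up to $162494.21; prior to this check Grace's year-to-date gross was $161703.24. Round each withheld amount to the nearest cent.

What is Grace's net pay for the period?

457(b) deferral: $3018.65 × 0.0775 = $233.95
Taxable wages = $3018.65 − $233.95 = $2784.70
Federal withholding: $2784.70 × 0.18 = $501.25
State income tax: $2784.70 × 0.07 = $194.93
SDI: only $162494.21 − $161703.24 = $790.97 of this check is subject → $790.97 × 0.003 = $2.37
Life insurance premium: $198.24
Dental plan: $191.35
Total deductions = $233.95 + $501.25 + $194.93 + $2.37 + $198.24 + $191.35 = $1322.09
Net pay = $3018.65 − $1322.09 = $1696.56

$1696.56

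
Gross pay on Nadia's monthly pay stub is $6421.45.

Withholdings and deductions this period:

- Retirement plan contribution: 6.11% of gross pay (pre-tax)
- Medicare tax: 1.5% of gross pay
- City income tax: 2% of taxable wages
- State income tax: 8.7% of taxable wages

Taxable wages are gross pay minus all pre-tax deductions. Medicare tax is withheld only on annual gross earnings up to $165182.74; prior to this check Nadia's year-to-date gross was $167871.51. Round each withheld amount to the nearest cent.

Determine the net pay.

$5383.99

Retirement plan contribution: $6421.45 × 0.0611 = $392.35
Taxable wages = $6421.45 − $392.35 = $6029.10
City income tax: $6029.10 × 0.02 = $120.58
State income tax: $6029.10 × 0.087 = $524.53
Medicare tax: annual cap $165182.74 already reached (YTD $167871.51), so $0.00
Total deductions = $392.35 + $120.58 + $524.53 + $0.00 = $1037.46
Net pay = $6421.45 − $1037.46 = $5383.99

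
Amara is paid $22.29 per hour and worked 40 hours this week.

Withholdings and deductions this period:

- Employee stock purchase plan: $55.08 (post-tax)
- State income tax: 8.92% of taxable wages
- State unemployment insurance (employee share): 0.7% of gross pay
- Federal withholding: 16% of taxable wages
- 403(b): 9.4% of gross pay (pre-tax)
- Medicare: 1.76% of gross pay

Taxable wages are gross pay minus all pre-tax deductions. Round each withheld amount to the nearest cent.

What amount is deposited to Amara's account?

$529.48

Gross pay: 40 × $22.29 = $891.60
403(b): $891.60 × 0.094 = $83.81
Taxable wages = $891.60 − $83.81 = $807.79
State income tax: $807.79 × 0.0892 = $72.05
Federal withholding: $807.79 × 0.16 = $129.25
State unemployment insurance (employee share): $891.60 × 0.007 = $6.24
Medicare: $891.60 × 0.0176 = $15.69
Employee stock purchase plan: $55.08
Total deductions = $83.81 + $72.05 + $129.25 + $6.24 + $15.69 + $55.08 = $362.12
Net pay = $891.60 − $362.12 = $529.48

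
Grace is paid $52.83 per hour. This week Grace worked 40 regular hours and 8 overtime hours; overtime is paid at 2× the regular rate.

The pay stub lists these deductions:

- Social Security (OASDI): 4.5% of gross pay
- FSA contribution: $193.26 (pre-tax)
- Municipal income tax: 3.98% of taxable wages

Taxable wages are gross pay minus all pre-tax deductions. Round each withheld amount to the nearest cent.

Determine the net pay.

$2,522.03

Regular pay: 40 × $52.83 = $2,113.20
Overtime pay: 8 × $52.83 × 2 = $845.28
Gross pay = $2,113.20 + $845.28 = $2,958.48
FSA contribution: $193.26
Taxable wages = $2,958.48 − $193.26 = $2,765.22
Municipal income tax: $2,765.22 × 0.0398 = $110.06
Social Security (OASDI): $2,958.48 × 0.045 = $133.13
Total deductions = $193.26 + $110.06 + $133.13 = $436.45
Net pay = $2,958.48 − $436.45 = $2,522.03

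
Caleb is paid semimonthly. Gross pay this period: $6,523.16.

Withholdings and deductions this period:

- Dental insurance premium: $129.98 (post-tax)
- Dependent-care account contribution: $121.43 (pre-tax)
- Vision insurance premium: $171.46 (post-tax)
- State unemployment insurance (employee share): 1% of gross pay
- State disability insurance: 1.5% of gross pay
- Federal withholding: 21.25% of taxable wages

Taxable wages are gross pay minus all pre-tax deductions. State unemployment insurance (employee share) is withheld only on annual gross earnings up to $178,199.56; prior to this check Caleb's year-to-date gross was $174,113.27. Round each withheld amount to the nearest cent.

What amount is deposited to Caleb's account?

$4,601.21

Dependent-care account contribution: $121.43
Taxable wages = $6,523.16 − $121.43 = $6,401.73
Federal withholding: $6,401.73 × 0.2125 = $1,360.37
State unemployment insurance (employee share): only $178,199.56 − $174,113.27 = $4,086.29 of this check is subject → $4,086.29 × 0.01 = $40.86
State disability insurance: $6,523.16 × 0.015 = $97.85
Dental insurance premium: $129.98
Vision insurance premium: $171.46
Total deductions = $121.43 + $1,360.37 + $40.86 + $97.85 + $129.98 + $171.46 = $1,921.95
Net pay = $6,523.16 − $1,921.95 = $4,601.21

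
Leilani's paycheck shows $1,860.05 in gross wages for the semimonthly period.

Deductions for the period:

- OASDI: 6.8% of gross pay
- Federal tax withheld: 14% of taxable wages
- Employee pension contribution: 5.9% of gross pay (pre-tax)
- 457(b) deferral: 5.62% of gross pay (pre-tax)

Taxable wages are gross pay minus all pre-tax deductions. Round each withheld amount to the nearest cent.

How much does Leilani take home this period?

Employee pension contribution: $1,860.05 × 0.059 = $109.74
457(b) deferral: $1,860.05 × 0.0562 = $104.53
Pre-tax total = $109.74 + $104.53 = $214.27
Taxable wages = $1,860.05 − $214.27 = $1,645.78
Federal tax withheld: $1,645.78 × 0.14 = $230.41
OASDI: $1,860.05 × 0.068 = $126.48
Total deductions = $109.74 + $104.53 + $230.41 + $126.48 = $571.16
Net pay = $1,860.05 − $571.16 = $1,288.89

$1,288.89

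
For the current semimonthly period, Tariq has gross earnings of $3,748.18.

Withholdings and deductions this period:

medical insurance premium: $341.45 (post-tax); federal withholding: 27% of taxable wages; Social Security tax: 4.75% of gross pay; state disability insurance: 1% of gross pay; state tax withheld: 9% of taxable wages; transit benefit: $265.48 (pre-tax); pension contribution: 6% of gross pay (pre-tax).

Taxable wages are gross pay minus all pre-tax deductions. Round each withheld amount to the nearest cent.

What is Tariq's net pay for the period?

Pension contribution: $3,748.18 × 0.06 = $224.89
Transit benefit: $265.48
Pre-tax total = $224.89 + $265.48 = $490.37
Taxable wages = $3,748.18 − $490.37 = $3,257.81
State tax withheld: $3,257.81 × 0.09 = $293.20
Federal withholding: $3,257.81 × 0.27 = $879.61
State disability insurance: $3,748.18 × 0.01 = $37.48
Social Security tax: $3,748.18 × 0.0475 = $178.04
Medical insurance premium: $341.45
Total deductions = $224.89 + $265.48 + $293.20 + $879.61 + $37.48 + $178.04 + $341.45 = $2,220.15
Net pay = $3,748.18 − $2,220.15 = $1,528.03

$1,528.03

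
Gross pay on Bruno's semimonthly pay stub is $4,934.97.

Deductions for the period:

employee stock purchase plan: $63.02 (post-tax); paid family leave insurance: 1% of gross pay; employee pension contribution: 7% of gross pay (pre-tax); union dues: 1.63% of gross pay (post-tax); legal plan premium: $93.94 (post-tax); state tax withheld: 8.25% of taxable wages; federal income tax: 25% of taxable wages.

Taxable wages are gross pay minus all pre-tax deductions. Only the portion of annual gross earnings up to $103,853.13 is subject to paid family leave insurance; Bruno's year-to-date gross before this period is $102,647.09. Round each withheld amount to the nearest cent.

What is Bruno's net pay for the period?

$2,814.04

Employee pension contribution: $4,934.97 × 0.07 = $345.45
Taxable wages = $4,934.97 − $345.45 = $4,589.52
State tax withheld: $4,589.52 × 0.0825 = $378.64
Federal income tax: $4,589.52 × 0.25 = $1,147.38
Paid family leave insurance: only $103,853.13 − $102,647.09 = $1,206.04 of this check is subject → $1,206.04 × 0.01 = $12.06
Employee stock purchase plan: $63.02
Union dues: $4,934.97 × 0.0163 = $80.44
Legal plan premium: $93.94
Total deductions = $345.45 + $378.64 + $1,147.38 + $12.06 + $63.02 + $80.44 + $93.94 = $2,120.93
Net pay = $4,934.97 − $2,120.93 = $2,814.04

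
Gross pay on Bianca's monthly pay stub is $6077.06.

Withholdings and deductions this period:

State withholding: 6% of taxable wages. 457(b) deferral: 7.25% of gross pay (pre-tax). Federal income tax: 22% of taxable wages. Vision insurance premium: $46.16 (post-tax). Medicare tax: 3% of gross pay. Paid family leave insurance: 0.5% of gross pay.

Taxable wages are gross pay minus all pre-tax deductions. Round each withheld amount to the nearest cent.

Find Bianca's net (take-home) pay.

$3799.40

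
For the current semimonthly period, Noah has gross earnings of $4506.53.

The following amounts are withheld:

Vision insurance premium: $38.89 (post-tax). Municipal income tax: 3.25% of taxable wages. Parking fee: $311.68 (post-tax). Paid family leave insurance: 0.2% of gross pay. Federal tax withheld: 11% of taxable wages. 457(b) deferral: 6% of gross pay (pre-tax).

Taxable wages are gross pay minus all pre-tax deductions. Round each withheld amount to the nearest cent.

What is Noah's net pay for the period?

$3272.91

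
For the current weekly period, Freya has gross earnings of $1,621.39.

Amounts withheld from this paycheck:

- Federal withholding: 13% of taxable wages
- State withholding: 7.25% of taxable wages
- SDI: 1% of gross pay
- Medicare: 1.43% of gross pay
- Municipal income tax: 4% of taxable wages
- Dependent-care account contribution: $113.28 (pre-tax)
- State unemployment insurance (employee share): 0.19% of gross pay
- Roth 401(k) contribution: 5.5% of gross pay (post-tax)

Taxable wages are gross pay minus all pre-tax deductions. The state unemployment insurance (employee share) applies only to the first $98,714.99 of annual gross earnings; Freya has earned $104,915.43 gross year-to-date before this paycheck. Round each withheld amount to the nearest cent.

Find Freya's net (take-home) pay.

$1,013.82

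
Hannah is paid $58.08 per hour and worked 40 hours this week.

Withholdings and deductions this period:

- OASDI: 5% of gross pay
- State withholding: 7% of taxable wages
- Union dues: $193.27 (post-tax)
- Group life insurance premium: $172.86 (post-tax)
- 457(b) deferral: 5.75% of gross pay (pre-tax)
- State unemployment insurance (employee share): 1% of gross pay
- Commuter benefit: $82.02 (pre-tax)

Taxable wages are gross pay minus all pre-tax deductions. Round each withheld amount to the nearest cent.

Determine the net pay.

$1,454.55

Gross pay: 40 × $58.08 = $2,323.20
Commuter benefit: $82.02
457(b) deferral: $2,323.20 × 0.0575 = $133.58
Pre-tax total = $82.02 + $133.58 = $215.60
Taxable wages = $2,323.20 − $215.60 = $2,107.60
State withholding: $2,107.60 × 0.07 = $147.53
State unemployment insurance (employee share): $2,323.20 × 0.01 = $23.23
OASDI: $2,323.20 × 0.05 = $116.16
Union dues: $193.27
Group life insurance premium: $172.86
Total deductions = $82.02 + $133.58 + $147.53 + $23.23 + $116.16 + $193.27 + $172.86 = $868.65
Net pay = $2,323.20 − $868.65 = $1,454.55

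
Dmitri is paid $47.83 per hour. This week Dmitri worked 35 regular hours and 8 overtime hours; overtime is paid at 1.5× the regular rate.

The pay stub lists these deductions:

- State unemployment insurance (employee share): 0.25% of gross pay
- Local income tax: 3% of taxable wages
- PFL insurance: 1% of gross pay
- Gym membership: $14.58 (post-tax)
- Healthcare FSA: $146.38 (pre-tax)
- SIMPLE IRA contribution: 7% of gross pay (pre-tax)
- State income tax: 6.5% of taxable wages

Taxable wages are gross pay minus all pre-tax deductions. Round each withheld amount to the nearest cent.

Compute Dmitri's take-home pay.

Regular pay: 35 × $47.83 = $1,674.05
Overtime pay: 8 × $47.83 × 1.5 = $573.96
Gross pay = $1,674.05 + $573.96 = $2,248.01
SIMPLE IRA contribution: $2,248.01 × 0.07 = $157.36
Healthcare FSA: $146.38
Pre-tax total = $157.36 + $146.38 = $303.74
Taxable wages = $2,248.01 − $303.74 = $1,944.27
Local income tax: $1,944.27 × 0.03 = $58.33
State income tax: $1,944.27 × 0.065 = $126.38
PFL insurance: $2,248.01 × 0.01 = $22.48
State unemployment insurance (employee share): $2,248.01 × 0.0025 = $5.62
Gym membership: $14.58
Total deductions = $157.36 + $146.38 + $58.33 + $126.38 + $22.48 + $5.62 + $14.58 = $531.13
Net pay = $2,248.01 − $531.13 = $1,716.88

$1,716.88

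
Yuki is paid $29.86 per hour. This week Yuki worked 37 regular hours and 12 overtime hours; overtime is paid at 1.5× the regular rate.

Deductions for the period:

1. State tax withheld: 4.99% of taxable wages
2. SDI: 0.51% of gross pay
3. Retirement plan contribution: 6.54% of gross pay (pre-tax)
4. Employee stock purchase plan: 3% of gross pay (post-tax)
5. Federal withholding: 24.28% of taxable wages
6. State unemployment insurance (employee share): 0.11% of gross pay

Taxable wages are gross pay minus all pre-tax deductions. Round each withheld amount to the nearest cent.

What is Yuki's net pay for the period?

Regular pay: 37 × $29.86 = $1104.82
Overtime pay: 12 × $29.86 × 1.5 = $537.48
Gross pay = $1104.82 + $537.48 = $1642.30
Retirement plan contribution: $1642.30 × 0.0654 = $107.41
Taxable wages = $1642.30 − $107.41 = $1534.89
Federal withholding: $1534.89 × 0.2428 = $372.67
State tax withheld: $1534.89 × 0.0499 = $76.59
State unemployment insurance (employee share): $1642.30 × 0.0011 = $1.81
SDI: $1642.30 × 0.0051 = $8.38
Employee stock purchase plan: $1642.30 × 0.03 = $49.27
Total deductions = $107.41 + $372.67 + $76.59 + $1.81 + $8.38 + $49.27 = $616.13
Net pay = $1642.30 − $616.13 = $1026.17

$1026.17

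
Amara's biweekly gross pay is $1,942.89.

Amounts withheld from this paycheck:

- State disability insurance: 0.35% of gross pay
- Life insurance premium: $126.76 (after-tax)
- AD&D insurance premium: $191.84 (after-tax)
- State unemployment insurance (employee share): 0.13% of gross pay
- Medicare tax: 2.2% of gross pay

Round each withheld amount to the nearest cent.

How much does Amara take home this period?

State unemployment insurance (employee share): $1,942.89 × 0.0013 = $2.53
State disability insurance: $1,942.89 × 0.0035 = $6.80
Medicare tax: $1,942.89 × 0.022 = $42.74
AD&D insurance premium: $191.84
Life insurance premium: $126.76
Total deductions = $2.53 + $6.80 + $42.74 + $191.84 + $126.76 = $370.67
Net pay = $1,942.89 − $370.67 = $1,572.22

$1,572.22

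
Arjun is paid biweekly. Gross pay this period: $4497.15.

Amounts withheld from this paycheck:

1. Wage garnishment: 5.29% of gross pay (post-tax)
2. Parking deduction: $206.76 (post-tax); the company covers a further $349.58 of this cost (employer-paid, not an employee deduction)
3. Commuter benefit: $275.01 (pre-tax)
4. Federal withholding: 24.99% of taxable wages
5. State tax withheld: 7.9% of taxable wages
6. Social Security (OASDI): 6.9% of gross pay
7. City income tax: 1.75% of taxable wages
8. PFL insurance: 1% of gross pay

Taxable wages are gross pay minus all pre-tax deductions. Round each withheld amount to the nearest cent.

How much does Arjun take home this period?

$1959.66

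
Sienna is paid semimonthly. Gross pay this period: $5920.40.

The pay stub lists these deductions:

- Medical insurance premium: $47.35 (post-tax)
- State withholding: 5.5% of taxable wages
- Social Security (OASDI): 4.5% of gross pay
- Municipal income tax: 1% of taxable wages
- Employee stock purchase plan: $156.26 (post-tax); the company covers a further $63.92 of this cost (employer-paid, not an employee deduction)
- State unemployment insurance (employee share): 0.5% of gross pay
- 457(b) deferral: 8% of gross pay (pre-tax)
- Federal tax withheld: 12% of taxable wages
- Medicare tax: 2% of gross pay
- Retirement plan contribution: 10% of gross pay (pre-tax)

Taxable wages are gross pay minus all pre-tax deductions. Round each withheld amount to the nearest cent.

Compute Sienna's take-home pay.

457(b) deferral: $5920.40 × 0.08 = $473.63
Retirement plan contribution: $5920.40 × 0.1 = $592.04
Pre-tax total = $473.63 + $592.04 = $1065.67
Taxable wages = $5920.40 − $1065.67 = $4854.73
Federal tax withheld: $4854.73 × 0.12 = $582.57
Municipal income tax: $4854.73 × 0.01 = $48.55
State withholding: $4854.73 × 0.055 = $267.01
Medicare tax: $5920.40 × 0.02 = $118.41
Social Security (OASDI): $5920.40 × 0.045 = $266.42
State unemployment insurance (employee share): $5920.40 × 0.005 = $29.60
Employee stock purchase plan: $156.26
Medical insurance premium: $47.35
(Employer's $63.92 toward employee stock purchase plan is not withheld from the employee.)
Total deductions = $473.63 + $592.04 + $582.57 + $48.55 + $267.01 + $118.41 + $266.42 + $29.60 + $156.26 + $47.35 = $2581.84
Net pay = $5920.40 − $2581.84 = $3338.56

$3338.56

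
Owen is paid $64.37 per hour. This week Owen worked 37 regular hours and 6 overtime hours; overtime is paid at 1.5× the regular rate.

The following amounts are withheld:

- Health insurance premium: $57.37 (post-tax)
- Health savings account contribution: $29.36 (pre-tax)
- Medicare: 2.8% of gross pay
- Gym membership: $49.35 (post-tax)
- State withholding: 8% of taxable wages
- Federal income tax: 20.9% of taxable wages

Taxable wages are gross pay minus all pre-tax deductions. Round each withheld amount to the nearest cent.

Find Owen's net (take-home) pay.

$1,894.78

Regular pay: 37 × $64.37 = $2,381.69
Overtime pay: 6 × $64.37 × 1.5 = $579.33
Gross pay = $2,381.69 + $579.33 = $2,961.02
Health savings account contribution: $29.36
Taxable wages = $2,961.02 − $29.36 = $2,931.66
Federal income tax: $2,931.66 × 0.209 = $612.72
State withholding: $2,931.66 × 0.08 = $234.53
Medicare: $2,961.02 × 0.028 = $82.91
Gym membership: $49.35
Health insurance premium: $57.37
Total deductions = $29.36 + $612.72 + $234.53 + $82.91 + $49.35 + $57.37 = $1,066.24
Net pay = $2,961.02 − $1,066.24 = $1,894.78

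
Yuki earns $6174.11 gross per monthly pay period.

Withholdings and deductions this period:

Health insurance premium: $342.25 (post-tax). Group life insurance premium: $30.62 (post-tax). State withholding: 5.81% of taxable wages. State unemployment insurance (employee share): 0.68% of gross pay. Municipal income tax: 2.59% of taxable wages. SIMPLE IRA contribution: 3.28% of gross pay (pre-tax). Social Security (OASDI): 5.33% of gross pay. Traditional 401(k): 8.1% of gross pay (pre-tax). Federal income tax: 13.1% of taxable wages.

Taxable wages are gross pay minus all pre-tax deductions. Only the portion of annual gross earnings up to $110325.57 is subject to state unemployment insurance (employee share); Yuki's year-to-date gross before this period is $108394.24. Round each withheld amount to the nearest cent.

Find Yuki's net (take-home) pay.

SIMPLE IRA contribution: $6174.11 × 0.0328 = $202.51
Traditional 401(k): $6174.11 × 0.081 = $500.10
Pre-tax total = $202.51 + $500.10 = $702.61
Taxable wages = $6174.11 − $702.61 = $5471.50
Federal income tax: $5471.50 × 0.131 = $716.77
State withholding: $5471.50 × 0.0581 = $317.89
Municipal income tax: $5471.50 × 0.0259 = $141.71
State unemployment insurance (employee share): only $110325.57 − $108394.24 = $1931.33 of this check is subject → $1931.33 × 0.0068 = $13.13
Social Security (OASDI): $6174.11 × 0.0533 = $329.08
Health insurance premium: $342.25
Group life insurance premium: $30.62
Total deductions = $202.51 + $500.10 + $716.77 + $317.89 + $141.71 + $13.13 + $329.08 + $342.25 + $30.62 = $2594.06
Net pay = $6174.11 − $2594.06 = $3580.05

$3580.05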